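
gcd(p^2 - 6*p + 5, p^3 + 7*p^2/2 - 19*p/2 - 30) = 1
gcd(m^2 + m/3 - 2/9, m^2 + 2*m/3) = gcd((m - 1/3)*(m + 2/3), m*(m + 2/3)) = m + 2/3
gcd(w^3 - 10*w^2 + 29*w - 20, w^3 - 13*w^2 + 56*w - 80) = w^2 - 9*w + 20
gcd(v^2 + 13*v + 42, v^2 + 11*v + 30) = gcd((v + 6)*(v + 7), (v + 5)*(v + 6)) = v + 6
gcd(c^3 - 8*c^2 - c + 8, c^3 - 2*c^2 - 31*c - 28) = c + 1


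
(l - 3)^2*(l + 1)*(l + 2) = l^4 - 3*l^3 - 7*l^2 + 15*l + 18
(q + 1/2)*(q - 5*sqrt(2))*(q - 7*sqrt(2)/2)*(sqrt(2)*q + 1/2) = sqrt(2)*q^4 - 33*q^3/2 + sqrt(2)*q^3/2 - 33*q^2/4 + 123*sqrt(2)*q^2/4 + 35*q/2 + 123*sqrt(2)*q/8 + 35/4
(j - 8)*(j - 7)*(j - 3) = j^3 - 18*j^2 + 101*j - 168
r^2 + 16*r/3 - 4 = (r - 2/3)*(r + 6)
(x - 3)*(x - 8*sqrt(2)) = x^2 - 8*sqrt(2)*x - 3*x + 24*sqrt(2)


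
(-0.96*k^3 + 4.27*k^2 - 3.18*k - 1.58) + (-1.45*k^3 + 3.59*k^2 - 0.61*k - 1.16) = -2.41*k^3 + 7.86*k^2 - 3.79*k - 2.74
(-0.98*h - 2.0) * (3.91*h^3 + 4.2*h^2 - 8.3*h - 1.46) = -3.8318*h^4 - 11.936*h^3 - 0.266*h^2 + 18.0308*h + 2.92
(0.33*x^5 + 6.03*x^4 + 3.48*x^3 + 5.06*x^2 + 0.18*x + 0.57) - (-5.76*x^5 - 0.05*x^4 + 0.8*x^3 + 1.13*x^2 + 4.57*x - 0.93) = 6.09*x^5 + 6.08*x^4 + 2.68*x^3 + 3.93*x^2 - 4.39*x + 1.5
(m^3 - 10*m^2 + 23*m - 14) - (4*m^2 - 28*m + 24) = m^3 - 14*m^2 + 51*m - 38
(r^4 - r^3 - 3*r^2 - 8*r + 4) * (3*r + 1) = 3*r^5 - 2*r^4 - 10*r^3 - 27*r^2 + 4*r + 4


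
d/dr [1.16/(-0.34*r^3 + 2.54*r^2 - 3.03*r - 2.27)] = (1.1832*r^2 - 5.8928*r + 3.5148)/(0.34*r^3 - 2.54*r^2 + 3.03*r + 2.27)^2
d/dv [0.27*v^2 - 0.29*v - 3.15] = 0.54*v - 0.29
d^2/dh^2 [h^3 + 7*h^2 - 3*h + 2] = 6*h + 14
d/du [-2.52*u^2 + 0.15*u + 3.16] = 0.15 - 5.04*u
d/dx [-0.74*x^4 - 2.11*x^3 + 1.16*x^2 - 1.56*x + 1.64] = -2.96*x^3 - 6.33*x^2 + 2.32*x - 1.56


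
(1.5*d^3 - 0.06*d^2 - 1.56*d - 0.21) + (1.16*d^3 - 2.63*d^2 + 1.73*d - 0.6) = 2.66*d^3 - 2.69*d^2 + 0.17*d - 0.81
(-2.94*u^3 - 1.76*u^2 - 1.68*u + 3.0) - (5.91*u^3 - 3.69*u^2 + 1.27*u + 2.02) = -8.85*u^3 + 1.93*u^2 - 2.95*u + 0.98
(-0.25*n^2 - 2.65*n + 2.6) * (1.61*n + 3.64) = -0.4025*n^3 - 5.1765*n^2 - 5.46*n + 9.464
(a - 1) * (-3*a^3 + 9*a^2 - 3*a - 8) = -3*a^4 + 12*a^3 - 12*a^2 - 5*a + 8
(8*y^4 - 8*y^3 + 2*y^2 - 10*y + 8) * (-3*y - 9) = -24*y^5 - 48*y^4 + 66*y^3 + 12*y^2 + 66*y - 72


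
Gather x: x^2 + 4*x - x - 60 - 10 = x^2 + 3*x - 70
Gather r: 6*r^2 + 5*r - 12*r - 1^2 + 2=6*r^2 - 7*r + 1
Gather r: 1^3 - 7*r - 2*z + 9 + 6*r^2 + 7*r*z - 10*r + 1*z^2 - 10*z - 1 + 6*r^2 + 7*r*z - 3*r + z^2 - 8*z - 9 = 12*r^2 + r*(14*z - 20) + 2*z^2 - 20*z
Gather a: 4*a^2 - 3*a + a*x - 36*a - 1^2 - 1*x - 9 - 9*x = 4*a^2 + a*(x - 39) - 10*x - 10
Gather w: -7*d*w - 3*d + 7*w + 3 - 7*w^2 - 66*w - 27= -3*d - 7*w^2 + w*(-7*d - 59) - 24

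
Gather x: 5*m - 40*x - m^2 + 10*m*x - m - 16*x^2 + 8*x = -m^2 + 4*m - 16*x^2 + x*(10*m - 32)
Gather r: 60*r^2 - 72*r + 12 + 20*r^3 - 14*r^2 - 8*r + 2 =20*r^3 + 46*r^2 - 80*r + 14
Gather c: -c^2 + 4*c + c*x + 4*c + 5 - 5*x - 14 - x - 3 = -c^2 + c*(x + 8) - 6*x - 12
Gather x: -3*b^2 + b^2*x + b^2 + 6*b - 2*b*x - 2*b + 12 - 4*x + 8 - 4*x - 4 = -2*b^2 + 4*b + x*(b^2 - 2*b - 8) + 16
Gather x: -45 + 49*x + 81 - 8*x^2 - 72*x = -8*x^2 - 23*x + 36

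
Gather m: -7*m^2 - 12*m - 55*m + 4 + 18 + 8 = -7*m^2 - 67*m + 30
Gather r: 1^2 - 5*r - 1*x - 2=-5*r - x - 1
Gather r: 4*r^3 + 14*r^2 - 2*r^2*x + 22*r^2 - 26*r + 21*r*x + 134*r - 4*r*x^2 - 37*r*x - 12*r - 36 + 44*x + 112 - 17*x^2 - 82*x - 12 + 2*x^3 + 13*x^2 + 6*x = 4*r^3 + r^2*(36 - 2*x) + r*(-4*x^2 - 16*x + 96) + 2*x^3 - 4*x^2 - 32*x + 64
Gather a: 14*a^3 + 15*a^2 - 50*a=14*a^3 + 15*a^2 - 50*a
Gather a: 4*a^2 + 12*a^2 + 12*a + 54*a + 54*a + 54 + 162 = 16*a^2 + 120*a + 216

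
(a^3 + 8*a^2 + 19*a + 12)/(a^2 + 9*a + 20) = (a^2 + 4*a + 3)/(a + 5)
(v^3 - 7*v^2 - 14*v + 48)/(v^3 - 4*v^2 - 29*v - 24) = (v - 2)/(v + 1)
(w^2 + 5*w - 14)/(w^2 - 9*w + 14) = (w + 7)/(w - 7)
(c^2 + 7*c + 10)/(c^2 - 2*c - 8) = (c + 5)/(c - 4)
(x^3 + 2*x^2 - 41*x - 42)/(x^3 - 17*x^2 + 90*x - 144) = (x^2 + 8*x + 7)/(x^2 - 11*x + 24)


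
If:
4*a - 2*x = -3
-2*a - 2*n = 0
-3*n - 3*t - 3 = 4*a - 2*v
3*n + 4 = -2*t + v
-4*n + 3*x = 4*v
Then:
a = 57/68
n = -57/68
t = 59/68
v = 219/68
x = 54/17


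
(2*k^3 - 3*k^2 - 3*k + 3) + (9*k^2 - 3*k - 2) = 2*k^3 + 6*k^2 - 6*k + 1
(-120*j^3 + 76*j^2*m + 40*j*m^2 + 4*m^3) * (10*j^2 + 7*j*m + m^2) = -1200*j^5 - 80*j^4*m + 812*j^3*m^2 + 396*j^2*m^3 + 68*j*m^4 + 4*m^5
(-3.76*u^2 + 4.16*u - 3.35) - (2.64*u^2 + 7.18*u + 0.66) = -6.4*u^2 - 3.02*u - 4.01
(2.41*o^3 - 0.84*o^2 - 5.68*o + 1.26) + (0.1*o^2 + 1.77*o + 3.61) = 2.41*o^3 - 0.74*o^2 - 3.91*o + 4.87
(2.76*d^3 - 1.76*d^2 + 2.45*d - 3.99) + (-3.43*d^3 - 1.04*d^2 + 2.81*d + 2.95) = -0.67*d^3 - 2.8*d^2 + 5.26*d - 1.04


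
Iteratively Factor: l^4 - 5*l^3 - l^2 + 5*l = (l + 1)*(l^3 - 6*l^2 + 5*l) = (l - 5)*(l + 1)*(l^2 - l) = l*(l - 5)*(l + 1)*(l - 1)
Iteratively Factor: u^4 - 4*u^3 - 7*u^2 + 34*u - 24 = (u - 4)*(u^3 - 7*u + 6) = (u - 4)*(u + 3)*(u^2 - 3*u + 2) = (u - 4)*(u - 1)*(u + 3)*(u - 2)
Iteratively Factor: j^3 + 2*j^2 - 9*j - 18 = (j - 3)*(j^2 + 5*j + 6) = (j - 3)*(j + 3)*(j + 2)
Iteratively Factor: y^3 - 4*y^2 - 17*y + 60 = (y - 3)*(y^2 - y - 20) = (y - 5)*(y - 3)*(y + 4)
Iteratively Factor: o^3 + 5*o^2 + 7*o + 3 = (o + 1)*(o^2 + 4*o + 3) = (o + 1)^2*(o + 3)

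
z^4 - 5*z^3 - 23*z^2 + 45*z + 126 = (z - 7)*(z - 3)*(z + 2)*(z + 3)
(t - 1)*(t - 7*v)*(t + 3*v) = t^3 - 4*t^2*v - t^2 - 21*t*v^2 + 4*t*v + 21*v^2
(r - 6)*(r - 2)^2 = r^3 - 10*r^2 + 28*r - 24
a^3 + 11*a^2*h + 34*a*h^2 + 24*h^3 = (a + h)*(a + 4*h)*(a + 6*h)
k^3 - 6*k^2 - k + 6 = (k - 6)*(k - 1)*(k + 1)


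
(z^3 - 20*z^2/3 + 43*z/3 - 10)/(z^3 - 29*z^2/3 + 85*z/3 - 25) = (z - 2)/(z - 5)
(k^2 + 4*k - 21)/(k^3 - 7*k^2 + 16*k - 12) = (k + 7)/(k^2 - 4*k + 4)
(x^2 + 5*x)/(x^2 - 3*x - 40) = x/(x - 8)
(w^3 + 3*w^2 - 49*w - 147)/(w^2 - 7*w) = w + 10 + 21/w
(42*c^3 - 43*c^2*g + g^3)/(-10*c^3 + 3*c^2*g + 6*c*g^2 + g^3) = (-42*c^2 + c*g + g^2)/(10*c^2 + 7*c*g + g^2)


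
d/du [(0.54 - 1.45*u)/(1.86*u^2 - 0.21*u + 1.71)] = (2.697*u^2 - 2.0088*u - 2.3661)/(3.4596*u^4 - 0.7812*u^3 + 6.4053*u^2 - 0.7182*u + 2.9241)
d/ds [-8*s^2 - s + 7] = -16*s - 1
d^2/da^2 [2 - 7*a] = 0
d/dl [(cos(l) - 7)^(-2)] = 2*sin(l)/(cos(l) - 7)^3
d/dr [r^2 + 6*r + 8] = 2*r + 6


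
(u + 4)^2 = u^2 + 8*u + 16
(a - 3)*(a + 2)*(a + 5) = a^3 + 4*a^2 - 11*a - 30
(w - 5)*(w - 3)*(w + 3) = w^3 - 5*w^2 - 9*w + 45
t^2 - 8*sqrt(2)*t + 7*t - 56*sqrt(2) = (t + 7)*(t - 8*sqrt(2))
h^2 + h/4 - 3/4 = (h - 3/4)*(h + 1)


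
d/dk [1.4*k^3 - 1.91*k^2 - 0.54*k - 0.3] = 4.2*k^2 - 3.82*k - 0.54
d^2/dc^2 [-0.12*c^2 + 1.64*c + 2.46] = -0.240000000000000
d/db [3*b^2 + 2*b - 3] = 6*b + 2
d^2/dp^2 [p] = 0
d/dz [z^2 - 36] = 2*z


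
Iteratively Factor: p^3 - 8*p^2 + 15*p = (p - 5)*(p^2 - 3*p) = (p - 5)*(p - 3)*(p)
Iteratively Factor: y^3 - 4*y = (y - 2)*(y^2 + 2*y) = (y - 2)*(y + 2)*(y)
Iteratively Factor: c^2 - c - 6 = (c - 3)*(c + 2)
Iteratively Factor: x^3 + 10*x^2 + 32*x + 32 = (x + 2)*(x^2 + 8*x + 16) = (x + 2)*(x + 4)*(x + 4)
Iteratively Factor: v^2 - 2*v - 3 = (v - 3)*(v + 1)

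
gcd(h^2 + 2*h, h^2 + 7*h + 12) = 1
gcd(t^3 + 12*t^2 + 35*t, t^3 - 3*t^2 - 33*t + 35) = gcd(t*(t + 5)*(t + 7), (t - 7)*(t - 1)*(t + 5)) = t + 5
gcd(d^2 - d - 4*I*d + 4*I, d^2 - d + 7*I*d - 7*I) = d - 1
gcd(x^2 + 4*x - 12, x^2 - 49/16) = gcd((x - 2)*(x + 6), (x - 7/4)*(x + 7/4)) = 1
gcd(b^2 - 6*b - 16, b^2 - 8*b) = b - 8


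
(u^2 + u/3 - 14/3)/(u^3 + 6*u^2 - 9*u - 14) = (u + 7/3)/(u^2 + 8*u + 7)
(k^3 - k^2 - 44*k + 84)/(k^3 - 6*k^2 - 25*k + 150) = (k^2 + 5*k - 14)/(k^2 - 25)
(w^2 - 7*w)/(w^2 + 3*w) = (w - 7)/(w + 3)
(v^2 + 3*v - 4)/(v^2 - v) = (v + 4)/v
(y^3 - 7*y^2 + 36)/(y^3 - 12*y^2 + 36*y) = (y^2 - y - 6)/(y*(y - 6))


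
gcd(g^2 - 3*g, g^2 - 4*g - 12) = 1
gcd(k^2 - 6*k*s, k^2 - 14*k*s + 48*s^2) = -k + 6*s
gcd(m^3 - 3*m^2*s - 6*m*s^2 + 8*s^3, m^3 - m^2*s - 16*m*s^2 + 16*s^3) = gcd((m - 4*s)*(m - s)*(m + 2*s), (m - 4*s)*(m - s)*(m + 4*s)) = m^2 - 5*m*s + 4*s^2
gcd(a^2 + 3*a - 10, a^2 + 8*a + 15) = a + 5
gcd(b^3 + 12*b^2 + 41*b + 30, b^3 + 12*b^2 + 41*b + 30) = b^3 + 12*b^2 + 41*b + 30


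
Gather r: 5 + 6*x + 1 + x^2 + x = x^2 + 7*x + 6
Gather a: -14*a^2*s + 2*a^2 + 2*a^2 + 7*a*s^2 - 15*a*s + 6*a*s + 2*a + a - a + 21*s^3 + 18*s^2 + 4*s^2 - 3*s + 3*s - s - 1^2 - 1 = a^2*(4 - 14*s) + a*(7*s^2 - 9*s + 2) + 21*s^3 + 22*s^2 - s - 2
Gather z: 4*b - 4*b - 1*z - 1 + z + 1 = 0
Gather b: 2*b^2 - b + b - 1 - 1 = 2*b^2 - 2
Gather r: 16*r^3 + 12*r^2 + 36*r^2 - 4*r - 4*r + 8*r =16*r^3 + 48*r^2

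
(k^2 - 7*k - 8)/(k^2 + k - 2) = (k^2 - 7*k - 8)/(k^2 + k - 2)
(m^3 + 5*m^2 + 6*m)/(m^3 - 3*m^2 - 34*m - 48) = m/(m - 8)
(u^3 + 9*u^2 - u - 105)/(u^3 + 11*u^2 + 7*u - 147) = (u + 5)/(u + 7)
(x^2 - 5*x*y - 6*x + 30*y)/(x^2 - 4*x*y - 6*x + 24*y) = (x - 5*y)/(x - 4*y)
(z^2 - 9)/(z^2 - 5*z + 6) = (z + 3)/(z - 2)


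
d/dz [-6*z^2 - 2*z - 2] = -12*z - 2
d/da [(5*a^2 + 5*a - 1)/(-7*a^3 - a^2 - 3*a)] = (35*a^4 + 70*a^3 - 31*a^2 - 2*a - 3)/(a^2*(49*a^4 + 14*a^3 + 43*a^2 + 6*a + 9))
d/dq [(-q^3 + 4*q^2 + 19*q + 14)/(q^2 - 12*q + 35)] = (-q^2 + 10*q + 17)/(q^2 - 10*q + 25)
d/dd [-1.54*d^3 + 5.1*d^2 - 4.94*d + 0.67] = -4.62*d^2 + 10.2*d - 4.94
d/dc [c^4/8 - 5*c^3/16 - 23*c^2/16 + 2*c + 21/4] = c^3/2 - 15*c^2/16 - 23*c/8 + 2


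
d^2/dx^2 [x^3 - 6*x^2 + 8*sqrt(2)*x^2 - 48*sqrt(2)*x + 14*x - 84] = 6*x - 12 + 16*sqrt(2)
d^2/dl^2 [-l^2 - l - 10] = -2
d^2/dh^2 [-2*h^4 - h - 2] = -24*h^2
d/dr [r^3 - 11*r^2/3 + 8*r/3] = 3*r^2 - 22*r/3 + 8/3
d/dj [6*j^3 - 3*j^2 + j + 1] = 18*j^2 - 6*j + 1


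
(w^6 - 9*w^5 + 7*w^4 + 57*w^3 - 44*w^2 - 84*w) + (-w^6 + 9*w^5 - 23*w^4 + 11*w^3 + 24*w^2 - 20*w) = -16*w^4 + 68*w^3 - 20*w^2 - 104*w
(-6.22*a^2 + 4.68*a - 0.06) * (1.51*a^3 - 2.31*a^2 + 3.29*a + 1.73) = -9.3922*a^5 + 21.435*a^4 - 31.3652*a^3 + 4.7752*a^2 + 7.899*a - 0.1038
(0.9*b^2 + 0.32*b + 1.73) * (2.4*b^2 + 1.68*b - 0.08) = 2.16*b^4 + 2.28*b^3 + 4.6176*b^2 + 2.8808*b - 0.1384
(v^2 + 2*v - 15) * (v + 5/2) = v^3 + 9*v^2/2 - 10*v - 75/2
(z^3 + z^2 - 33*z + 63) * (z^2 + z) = z^5 + 2*z^4 - 32*z^3 + 30*z^2 + 63*z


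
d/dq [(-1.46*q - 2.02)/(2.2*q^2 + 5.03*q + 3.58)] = (3.212*q^2 + 8.888*q + 4.9338)/(4.84*q^4 + 22.132*q^3 + 41.0529*q^2 + 36.0148*q + 12.8164)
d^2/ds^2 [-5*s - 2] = 0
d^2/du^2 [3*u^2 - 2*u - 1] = 6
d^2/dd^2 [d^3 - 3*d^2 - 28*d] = 6*d - 6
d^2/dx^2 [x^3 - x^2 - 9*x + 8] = 6*x - 2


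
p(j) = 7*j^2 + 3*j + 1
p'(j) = 14*j + 3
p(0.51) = 4.35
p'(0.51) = 10.14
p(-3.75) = 88.19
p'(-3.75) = -49.50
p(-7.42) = 364.13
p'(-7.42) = -100.88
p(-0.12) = 0.74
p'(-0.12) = 1.32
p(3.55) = 99.87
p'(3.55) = 52.70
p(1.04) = 11.69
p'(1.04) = 17.56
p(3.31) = 87.62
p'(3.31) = 49.34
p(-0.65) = 2.01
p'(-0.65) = -6.10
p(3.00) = 73.00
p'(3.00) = 45.00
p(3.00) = 73.00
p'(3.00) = 45.00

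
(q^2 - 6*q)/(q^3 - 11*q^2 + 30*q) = 1/(q - 5)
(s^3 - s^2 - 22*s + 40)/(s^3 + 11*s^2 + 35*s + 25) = (s^2 - 6*s + 8)/(s^2 + 6*s + 5)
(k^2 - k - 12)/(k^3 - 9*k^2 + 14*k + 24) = (k + 3)/(k^2 - 5*k - 6)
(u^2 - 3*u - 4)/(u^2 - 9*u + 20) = (u + 1)/(u - 5)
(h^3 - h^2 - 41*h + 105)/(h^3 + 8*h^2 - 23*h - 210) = (h - 3)/(h + 6)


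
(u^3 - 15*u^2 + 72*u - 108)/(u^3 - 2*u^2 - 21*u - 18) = (u^2 - 9*u + 18)/(u^2 + 4*u + 3)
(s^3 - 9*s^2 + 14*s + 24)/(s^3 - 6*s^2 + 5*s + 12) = (s - 6)/(s - 3)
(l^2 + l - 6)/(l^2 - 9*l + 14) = (l + 3)/(l - 7)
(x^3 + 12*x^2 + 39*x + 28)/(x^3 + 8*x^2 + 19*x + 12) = (x + 7)/(x + 3)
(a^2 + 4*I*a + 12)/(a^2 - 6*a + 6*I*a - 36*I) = (a - 2*I)/(a - 6)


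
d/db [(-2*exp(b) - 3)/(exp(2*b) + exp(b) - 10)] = ((2*exp(b) + 1)*(2*exp(b) + 3) - 2*exp(2*b) - 2*exp(b) + 20)*exp(b)/(exp(2*b) + exp(b) - 10)^2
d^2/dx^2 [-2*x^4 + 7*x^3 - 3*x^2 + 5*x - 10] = -24*x^2 + 42*x - 6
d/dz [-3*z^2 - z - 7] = -6*z - 1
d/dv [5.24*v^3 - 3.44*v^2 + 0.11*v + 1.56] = 15.72*v^2 - 6.88*v + 0.11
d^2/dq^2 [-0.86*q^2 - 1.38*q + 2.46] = -1.72000000000000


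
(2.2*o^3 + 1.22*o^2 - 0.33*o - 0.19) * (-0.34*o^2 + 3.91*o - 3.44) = -0.748*o^5 + 8.1872*o^4 - 2.6856*o^3 - 5.4225*o^2 + 0.3923*o + 0.6536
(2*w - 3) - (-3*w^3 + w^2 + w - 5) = 3*w^3 - w^2 + w + 2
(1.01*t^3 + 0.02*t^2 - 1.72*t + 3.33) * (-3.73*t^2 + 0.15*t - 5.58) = -3.7673*t^5 + 0.0769*t^4 + 0.7828*t^3 - 12.7905*t^2 + 10.0971*t - 18.5814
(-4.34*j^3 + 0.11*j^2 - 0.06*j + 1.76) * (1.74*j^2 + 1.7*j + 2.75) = -7.5516*j^5 - 7.1866*j^4 - 11.8524*j^3 + 3.2629*j^2 + 2.827*j + 4.84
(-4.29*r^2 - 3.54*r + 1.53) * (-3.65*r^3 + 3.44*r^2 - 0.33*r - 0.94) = 15.6585*r^5 - 1.8366*r^4 - 16.3464*r^3 + 10.464*r^2 + 2.8227*r - 1.4382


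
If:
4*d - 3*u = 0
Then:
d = 3*u/4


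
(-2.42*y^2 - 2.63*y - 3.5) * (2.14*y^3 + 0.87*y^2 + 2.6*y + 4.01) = -5.1788*y^5 - 7.7336*y^4 - 16.0701*y^3 - 19.5872*y^2 - 19.6463*y - 14.035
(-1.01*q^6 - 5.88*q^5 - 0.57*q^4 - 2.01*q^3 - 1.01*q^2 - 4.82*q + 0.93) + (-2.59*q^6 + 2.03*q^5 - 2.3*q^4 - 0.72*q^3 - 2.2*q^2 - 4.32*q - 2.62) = -3.6*q^6 - 3.85*q^5 - 2.87*q^4 - 2.73*q^3 - 3.21*q^2 - 9.14*q - 1.69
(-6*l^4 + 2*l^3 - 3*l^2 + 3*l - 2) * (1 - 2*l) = 12*l^5 - 10*l^4 + 8*l^3 - 9*l^2 + 7*l - 2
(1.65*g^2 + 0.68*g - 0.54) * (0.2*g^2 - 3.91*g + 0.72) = 0.33*g^4 - 6.3155*g^3 - 1.5788*g^2 + 2.601*g - 0.3888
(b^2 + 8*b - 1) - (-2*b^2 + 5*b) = 3*b^2 + 3*b - 1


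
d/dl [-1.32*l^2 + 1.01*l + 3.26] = 1.01 - 2.64*l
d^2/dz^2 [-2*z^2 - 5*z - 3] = -4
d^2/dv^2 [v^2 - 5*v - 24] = 2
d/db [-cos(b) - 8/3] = sin(b)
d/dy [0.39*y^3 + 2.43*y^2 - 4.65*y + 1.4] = 1.17*y^2 + 4.86*y - 4.65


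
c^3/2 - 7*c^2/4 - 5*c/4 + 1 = (c/2 + 1/2)*(c - 4)*(c - 1/2)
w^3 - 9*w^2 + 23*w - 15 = (w - 5)*(w - 3)*(w - 1)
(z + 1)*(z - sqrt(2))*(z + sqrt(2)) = z^3 + z^2 - 2*z - 2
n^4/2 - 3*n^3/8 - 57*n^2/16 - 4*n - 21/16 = (n/2 + 1/2)*(n - 7/2)*(n + 3/4)*(n + 1)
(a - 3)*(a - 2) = a^2 - 5*a + 6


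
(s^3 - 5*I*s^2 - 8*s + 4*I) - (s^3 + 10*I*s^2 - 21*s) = -15*I*s^2 + 13*s + 4*I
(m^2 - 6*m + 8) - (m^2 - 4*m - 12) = 20 - 2*m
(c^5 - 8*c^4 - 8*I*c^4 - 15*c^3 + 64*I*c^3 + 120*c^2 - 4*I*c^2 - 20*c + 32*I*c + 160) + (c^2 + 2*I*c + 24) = c^5 - 8*c^4 - 8*I*c^4 - 15*c^3 + 64*I*c^3 + 121*c^2 - 4*I*c^2 - 20*c + 34*I*c + 184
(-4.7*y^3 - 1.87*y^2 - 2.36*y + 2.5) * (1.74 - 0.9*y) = 4.23*y^4 - 6.495*y^3 - 1.1298*y^2 - 6.3564*y + 4.35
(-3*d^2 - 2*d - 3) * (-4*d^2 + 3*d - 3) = 12*d^4 - d^3 + 15*d^2 - 3*d + 9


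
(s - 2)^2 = s^2 - 4*s + 4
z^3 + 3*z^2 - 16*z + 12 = (z - 2)*(z - 1)*(z + 6)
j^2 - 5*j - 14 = (j - 7)*(j + 2)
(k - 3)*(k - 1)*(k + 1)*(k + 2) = k^4 - k^3 - 7*k^2 + k + 6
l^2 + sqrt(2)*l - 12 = (l - 2*sqrt(2))*(l + 3*sqrt(2))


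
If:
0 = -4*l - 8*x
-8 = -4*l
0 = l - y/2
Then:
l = 2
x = -1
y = 4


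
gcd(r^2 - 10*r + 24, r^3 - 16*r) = r - 4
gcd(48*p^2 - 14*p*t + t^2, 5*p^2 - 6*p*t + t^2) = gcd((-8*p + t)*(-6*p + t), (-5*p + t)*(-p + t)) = 1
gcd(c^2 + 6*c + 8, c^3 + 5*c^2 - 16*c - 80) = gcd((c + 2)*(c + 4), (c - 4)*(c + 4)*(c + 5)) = c + 4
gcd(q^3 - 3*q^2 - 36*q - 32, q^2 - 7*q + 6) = 1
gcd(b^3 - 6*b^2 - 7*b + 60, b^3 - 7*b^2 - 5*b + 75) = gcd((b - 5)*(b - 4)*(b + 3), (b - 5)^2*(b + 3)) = b^2 - 2*b - 15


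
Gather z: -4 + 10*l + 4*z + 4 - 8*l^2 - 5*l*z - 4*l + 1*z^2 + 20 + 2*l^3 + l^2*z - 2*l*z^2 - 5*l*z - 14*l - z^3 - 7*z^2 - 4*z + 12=2*l^3 - 8*l^2 - 8*l - z^3 + z^2*(-2*l - 6) + z*(l^2 - 10*l) + 32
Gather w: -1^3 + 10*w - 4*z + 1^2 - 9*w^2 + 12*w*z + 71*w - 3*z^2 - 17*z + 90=-9*w^2 + w*(12*z + 81) - 3*z^2 - 21*z + 90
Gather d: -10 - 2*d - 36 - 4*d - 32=-6*d - 78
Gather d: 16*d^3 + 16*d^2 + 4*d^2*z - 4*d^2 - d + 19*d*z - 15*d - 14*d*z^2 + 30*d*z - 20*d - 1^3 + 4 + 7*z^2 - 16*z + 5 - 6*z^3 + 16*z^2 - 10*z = 16*d^3 + d^2*(4*z + 12) + d*(-14*z^2 + 49*z - 36) - 6*z^3 + 23*z^2 - 26*z + 8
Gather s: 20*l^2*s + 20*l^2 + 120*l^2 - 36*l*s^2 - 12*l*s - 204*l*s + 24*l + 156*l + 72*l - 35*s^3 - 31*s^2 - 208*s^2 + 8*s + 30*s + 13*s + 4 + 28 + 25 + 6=140*l^2 + 252*l - 35*s^3 + s^2*(-36*l - 239) + s*(20*l^2 - 216*l + 51) + 63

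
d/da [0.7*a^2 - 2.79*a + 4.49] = 1.4*a - 2.79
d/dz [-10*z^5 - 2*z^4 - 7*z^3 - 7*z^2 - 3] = z*(-50*z^3 - 8*z^2 - 21*z - 14)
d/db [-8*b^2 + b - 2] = 1 - 16*b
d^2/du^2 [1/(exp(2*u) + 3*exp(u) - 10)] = (2*(2*exp(u) + 3)^2*exp(u) - (4*exp(u) + 3)*(exp(2*u) + 3*exp(u) - 10))*exp(u)/(exp(2*u) + 3*exp(u) - 10)^3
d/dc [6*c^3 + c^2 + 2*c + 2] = 18*c^2 + 2*c + 2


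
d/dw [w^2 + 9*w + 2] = 2*w + 9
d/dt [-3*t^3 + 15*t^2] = 3*t*(10 - 3*t)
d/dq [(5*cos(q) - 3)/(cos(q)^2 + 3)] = (5*cos(q)^2 - 6*cos(q) - 15)*sin(q)/((sin(q) - 2)^2*(sin(q) + 2)^2)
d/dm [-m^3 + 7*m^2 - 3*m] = -3*m^2 + 14*m - 3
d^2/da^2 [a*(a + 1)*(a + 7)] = 6*a + 16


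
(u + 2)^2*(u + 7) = u^3 + 11*u^2 + 32*u + 28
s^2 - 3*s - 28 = (s - 7)*(s + 4)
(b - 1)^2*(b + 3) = b^3 + b^2 - 5*b + 3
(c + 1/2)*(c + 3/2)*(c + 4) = c^3 + 6*c^2 + 35*c/4 + 3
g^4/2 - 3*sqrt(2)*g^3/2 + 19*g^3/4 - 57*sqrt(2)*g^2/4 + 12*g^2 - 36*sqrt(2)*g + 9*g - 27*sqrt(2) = (g/2 + 1)*(g + 3/2)*(g + 6)*(g - 3*sqrt(2))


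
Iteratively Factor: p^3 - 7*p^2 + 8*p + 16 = (p - 4)*(p^2 - 3*p - 4) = (p - 4)*(p + 1)*(p - 4)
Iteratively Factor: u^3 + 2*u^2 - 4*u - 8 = (u + 2)*(u^2 - 4) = (u - 2)*(u + 2)*(u + 2)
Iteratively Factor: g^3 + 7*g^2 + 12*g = (g + 4)*(g^2 + 3*g) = (g + 3)*(g + 4)*(g)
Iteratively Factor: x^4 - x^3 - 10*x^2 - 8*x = (x + 2)*(x^3 - 3*x^2 - 4*x) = (x + 1)*(x + 2)*(x^2 - 4*x) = (x - 4)*(x + 1)*(x + 2)*(x)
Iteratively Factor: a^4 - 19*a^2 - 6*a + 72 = (a - 2)*(a^3 + 2*a^2 - 15*a - 36) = (a - 2)*(a + 3)*(a^2 - a - 12) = (a - 4)*(a - 2)*(a + 3)*(a + 3)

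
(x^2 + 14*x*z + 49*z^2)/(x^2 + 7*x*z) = (x + 7*z)/x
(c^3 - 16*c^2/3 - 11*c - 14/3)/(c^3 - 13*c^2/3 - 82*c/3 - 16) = (c^2 - 6*c - 7)/(c^2 - 5*c - 24)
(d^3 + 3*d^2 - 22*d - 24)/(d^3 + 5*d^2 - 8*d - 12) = (d - 4)/(d - 2)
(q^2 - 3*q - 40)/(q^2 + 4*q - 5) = (q - 8)/(q - 1)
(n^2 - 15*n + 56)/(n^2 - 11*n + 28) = (n - 8)/(n - 4)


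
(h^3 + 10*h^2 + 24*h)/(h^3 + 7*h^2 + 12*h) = (h + 6)/(h + 3)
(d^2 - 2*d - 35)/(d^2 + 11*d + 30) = (d - 7)/(d + 6)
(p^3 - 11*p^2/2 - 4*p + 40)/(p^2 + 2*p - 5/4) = 2*(p^2 - 8*p + 16)/(2*p - 1)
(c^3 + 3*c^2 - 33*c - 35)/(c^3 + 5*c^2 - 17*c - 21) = (c - 5)/(c - 3)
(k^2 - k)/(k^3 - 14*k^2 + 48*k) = (k - 1)/(k^2 - 14*k + 48)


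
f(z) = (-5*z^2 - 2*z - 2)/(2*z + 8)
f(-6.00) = 42.50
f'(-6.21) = 5.08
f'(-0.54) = 0.59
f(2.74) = -3.34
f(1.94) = -2.08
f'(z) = (-10*z - 2)/(2*z + 8) - 2*(-5*z^2 - 2*z - 2)/(2*z + 8)^2 = (-5*z^2 - 40*z - 6)/(2*(z^2 + 8*z + 16))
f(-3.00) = -20.50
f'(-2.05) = 7.23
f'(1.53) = -1.29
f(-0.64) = -0.41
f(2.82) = -3.48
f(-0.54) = -0.34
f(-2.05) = -4.85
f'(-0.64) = 0.78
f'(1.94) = -1.45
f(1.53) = -1.52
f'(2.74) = -1.69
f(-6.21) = 41.27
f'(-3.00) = 34.50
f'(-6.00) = 6.75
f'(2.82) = -1.70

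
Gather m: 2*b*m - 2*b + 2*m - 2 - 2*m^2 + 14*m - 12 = -2*b - 2*m^2 + m*(2*b + 16) - 14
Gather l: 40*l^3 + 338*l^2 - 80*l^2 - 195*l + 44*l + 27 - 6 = 40*l^3 + 258*l^2 - 151*l + 21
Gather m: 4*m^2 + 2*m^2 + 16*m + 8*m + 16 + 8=6*m^2 + 24*m + 24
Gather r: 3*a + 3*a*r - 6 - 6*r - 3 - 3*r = 3*a + r*(3*a - 9) - 9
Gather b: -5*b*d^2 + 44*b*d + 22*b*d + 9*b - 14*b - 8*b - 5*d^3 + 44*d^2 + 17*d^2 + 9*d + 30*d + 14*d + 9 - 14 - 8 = b*(-5*d^2 + 66*d - 13) - 5*d^3 + 61*d^2 + 53*d - 13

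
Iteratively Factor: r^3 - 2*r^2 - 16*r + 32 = (r - 4)*(r^2 + 2*r - 8) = (r - 4)*(r - 2)*(r + 4)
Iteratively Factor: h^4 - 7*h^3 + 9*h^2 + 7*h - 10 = (h - 5)*(h^3 - 2*h^2 - h + 2) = (h - 5)*(h - 2)*(h^2 - 1) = (h - 5)*(h - 2)*(h - 1)*(h + 1)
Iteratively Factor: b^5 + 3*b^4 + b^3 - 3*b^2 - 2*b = (b + 1)*(b^4 + 2*b^3 - b^2 - 2*b) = (b + 1)^2*(b^3 + b^2 - 2*b) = (b - 1)*(b + 1)^2*(b^2 + 2*b) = b*(b - 1)*(b + 1)^2*(b + 2)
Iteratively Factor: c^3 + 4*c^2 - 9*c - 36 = (c + 4)*(c^2 - 9) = (c - 3)*(c + 4)*(c + 3)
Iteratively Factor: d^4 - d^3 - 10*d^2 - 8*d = (d - 4)*(d^3 + 3*d^2 + 2*d) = (d - 4)*(d + 1)*(d^2 + 2*d) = d*(d - 4)*(d + 1)*(d + 2)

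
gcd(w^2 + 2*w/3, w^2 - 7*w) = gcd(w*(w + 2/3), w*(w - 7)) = w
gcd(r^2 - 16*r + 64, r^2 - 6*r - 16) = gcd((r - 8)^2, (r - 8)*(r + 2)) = r - 8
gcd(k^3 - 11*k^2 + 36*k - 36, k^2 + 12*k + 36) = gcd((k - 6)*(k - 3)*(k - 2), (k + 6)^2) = 1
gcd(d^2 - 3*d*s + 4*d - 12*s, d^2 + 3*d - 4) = d + 4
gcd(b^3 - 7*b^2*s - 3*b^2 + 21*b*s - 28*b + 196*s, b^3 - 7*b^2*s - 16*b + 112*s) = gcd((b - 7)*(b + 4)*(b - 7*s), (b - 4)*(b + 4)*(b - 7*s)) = -b^2 + 7*b*s - 4*b + 28*s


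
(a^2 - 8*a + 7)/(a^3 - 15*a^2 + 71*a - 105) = (a - 1)/(a^2 - 8*a + 15)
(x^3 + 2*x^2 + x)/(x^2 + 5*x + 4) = x*(x + 1)/(x + 4)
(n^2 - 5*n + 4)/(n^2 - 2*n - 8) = (n - 1)/(n + 2)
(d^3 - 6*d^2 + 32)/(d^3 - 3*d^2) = (d^3 - 6*d^2 + 32)/(d^2*(d - 3))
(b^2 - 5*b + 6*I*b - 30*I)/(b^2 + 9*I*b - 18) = (b - 5)/(b + 3*I)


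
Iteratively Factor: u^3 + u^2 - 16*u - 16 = (u + 1)*(u^2 - 16) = (u - 4)*(u + 1)*(u + 4)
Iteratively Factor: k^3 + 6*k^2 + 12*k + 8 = (k + 2)*(k^2 + 4*k + 4) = (k + 2)^2*(k + 2)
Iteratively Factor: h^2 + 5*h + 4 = (h + 1)*(h + 4)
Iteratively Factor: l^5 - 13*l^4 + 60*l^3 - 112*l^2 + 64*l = (l - 1)*(l^4 - 12*l^3 + 48*l^2 - 64*l) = (l - 4)*(l - 1)*(l^3 - 8*l^2 + 16*l) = l*(l - 4)*(l - 1)*(l^2 - 8*l + 16) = l*(l - 4)^2*(l - 1)*(l - 4)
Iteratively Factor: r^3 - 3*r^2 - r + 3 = (r + 1)*(r^2 - 4*r + 3) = (r - 3)*(r + 1)*(r - 1)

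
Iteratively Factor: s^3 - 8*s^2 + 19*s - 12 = (s - 3)*(s^2 - 5*s + 4) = (s - 4)*(s - 3)*(s - 1)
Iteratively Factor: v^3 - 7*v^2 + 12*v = (v - 3)*(v^2 - 4*v) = (v - 4)*(v - 3)*(v)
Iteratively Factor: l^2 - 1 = (l + 1)*(l - 1)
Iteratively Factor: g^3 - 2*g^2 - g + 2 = (g - 1)*(g^2 - g - 2) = (g - 2)*(g - 1)*(g + 1)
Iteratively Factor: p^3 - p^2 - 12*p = (p)*(p^2 - p - 12) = p*(p + 3)*(p - 4)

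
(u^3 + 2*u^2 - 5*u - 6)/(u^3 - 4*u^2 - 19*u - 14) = (u^2 + u - 6)/(u^2 - 5*u - 14)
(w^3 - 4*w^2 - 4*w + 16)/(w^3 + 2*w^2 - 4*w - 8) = (w - 4)/(w + 2)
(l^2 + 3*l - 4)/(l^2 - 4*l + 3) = (l + 4)/(l - 3)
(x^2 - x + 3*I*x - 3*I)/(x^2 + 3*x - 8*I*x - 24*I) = (x^2 + x*(-1 + 3*I) - 3*I)/(x^2 + x*(3 - 8*I) - 24*I)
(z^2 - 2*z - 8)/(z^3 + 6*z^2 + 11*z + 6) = (z - 4)/(z^2 + 4*z + 3)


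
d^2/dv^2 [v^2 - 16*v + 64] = 2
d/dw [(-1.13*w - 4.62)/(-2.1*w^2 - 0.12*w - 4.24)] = (-2.373*w^2 - 19.404*w + 4.2368)/(4.41*w^4 + 0.504*w^3 + 17.8224*w^2 + 1.0176*w + 17.9776)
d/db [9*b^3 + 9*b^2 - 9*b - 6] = 27*b^2 + 18*b - 9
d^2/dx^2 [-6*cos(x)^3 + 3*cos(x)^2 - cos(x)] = 11*cos(x)/2 - 6*cos(2*x) + 27*cos(3*x)/2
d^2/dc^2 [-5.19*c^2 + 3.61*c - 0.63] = -10.3800000000000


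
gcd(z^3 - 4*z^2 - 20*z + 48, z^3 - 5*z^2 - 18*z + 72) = z^2 - 2*z - 24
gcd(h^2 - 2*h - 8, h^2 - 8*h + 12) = 1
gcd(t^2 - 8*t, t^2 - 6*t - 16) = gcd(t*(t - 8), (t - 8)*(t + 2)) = t - 8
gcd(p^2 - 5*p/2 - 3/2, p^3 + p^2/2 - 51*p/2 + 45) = p - 3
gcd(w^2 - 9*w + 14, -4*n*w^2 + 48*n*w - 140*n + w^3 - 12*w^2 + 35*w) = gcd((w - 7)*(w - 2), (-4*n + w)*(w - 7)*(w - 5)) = w - 7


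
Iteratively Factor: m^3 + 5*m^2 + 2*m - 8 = (m - 1)*(m^2 + 6*m + 8) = (m - 1)*(m + 2)*(m + 4)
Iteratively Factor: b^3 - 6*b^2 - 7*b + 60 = (b + 3)*(b^2 - 9*b + 20) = (b - 4)*(b + 3)*(b - 5)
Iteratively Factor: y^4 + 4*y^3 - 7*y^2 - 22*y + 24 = (y + 4)*(y^3 - 7*y + 6) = (y - 2)*(y + 4)*(y^2 + 2*y - 3) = (y - 2)*(y + 3)*(y + 4)*(y - 1)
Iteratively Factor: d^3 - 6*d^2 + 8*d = (d)*(d^2 - 6*d + 8) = d*(d - 2)*(d - 4)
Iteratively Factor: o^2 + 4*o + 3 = (o + 3)*(o + 1)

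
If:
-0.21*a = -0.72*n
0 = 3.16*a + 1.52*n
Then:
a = 0.00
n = 0.00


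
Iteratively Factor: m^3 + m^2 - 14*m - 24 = (m + 2)*(m^2 - m - 12) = (m - 4)*(m + 2)*(m + 3)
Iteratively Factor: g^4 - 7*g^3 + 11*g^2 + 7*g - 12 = (g - 3)*(g^3 - 4*g^2 - g + 4) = (g - 4)*(g - 3)*(g^2 - 1) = (g - 4)*(g - 3)*(g - 1)*(g + 1)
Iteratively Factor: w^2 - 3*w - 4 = (w - 4)*(w + 1)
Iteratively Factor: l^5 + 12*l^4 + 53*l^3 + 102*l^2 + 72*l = (l)*(l^4 + 12*l^3 + 53*l^2 + 102*l + 72) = l*(l + 3)*(l^3 + 9*l^2 + 26*l + 24) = l*(l + 3)^2*(l^2 + 6*l + 8) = l*(l + 3)^2*(l + 4)*(l + 2)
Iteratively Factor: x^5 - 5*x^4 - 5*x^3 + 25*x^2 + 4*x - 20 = (x - 1)*(x^4 - 4*x^3 - 9*x^2 + 16*x + 20) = (x - 1)*(x + 2)*(x^3 - 6*x^2 + 3*x + 10) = (x - 5)*(x - 1)*(x + 2)*(x^2 - x - 2) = (x - 5)*(x - 1)*(x + 1)*(x + 2)*(x - 2)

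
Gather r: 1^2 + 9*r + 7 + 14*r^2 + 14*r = 14*r^2 + 23*r + 8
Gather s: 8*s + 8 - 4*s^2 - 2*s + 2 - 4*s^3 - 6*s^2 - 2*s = -4*s^3 - 10*s^2 + 4*s + 10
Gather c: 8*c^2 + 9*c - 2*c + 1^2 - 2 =8*c^2 + 7*c - 1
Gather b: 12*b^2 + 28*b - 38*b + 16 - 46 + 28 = 12*b^2 - 10*b - 2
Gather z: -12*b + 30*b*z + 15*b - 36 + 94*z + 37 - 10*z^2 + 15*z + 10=3*b - 10*z^2 + z*(30*b + 109) + 11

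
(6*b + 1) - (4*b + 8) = 2*b - 7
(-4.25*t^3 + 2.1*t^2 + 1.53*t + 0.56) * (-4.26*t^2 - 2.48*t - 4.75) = 18.105*t^5 + 1.594*t^4 + 8.4617*t^3 - 16.155*t^2 - 8.6563*t - 2.66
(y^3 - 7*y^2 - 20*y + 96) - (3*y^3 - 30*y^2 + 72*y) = -2*y^3 + 23*y^2 - 92*y + 96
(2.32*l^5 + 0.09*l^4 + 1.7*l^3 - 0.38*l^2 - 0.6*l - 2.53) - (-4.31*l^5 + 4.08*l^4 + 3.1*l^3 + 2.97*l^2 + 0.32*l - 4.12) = 6.63*l^5 - 3.99*l^4 - 1.4*l^3 - 3.35*l^2 - 0.92*l + 1.59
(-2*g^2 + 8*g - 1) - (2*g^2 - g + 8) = -4*g^2 + 9*g - 9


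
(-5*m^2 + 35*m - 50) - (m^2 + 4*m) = -6*m^2 + 31*m - 50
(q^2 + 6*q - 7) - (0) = q^2 + 6*q - 7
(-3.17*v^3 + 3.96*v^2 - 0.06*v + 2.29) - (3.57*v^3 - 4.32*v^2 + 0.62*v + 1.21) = -6.74*v^3 + 8.28*v^2 - 0.68*v + 1.08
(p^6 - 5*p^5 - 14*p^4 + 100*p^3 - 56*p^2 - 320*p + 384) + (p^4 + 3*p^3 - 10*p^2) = p^6 - 5*p^5 - 13*p^4 + 103*p^3 - 66*p^2 - 320*p + 384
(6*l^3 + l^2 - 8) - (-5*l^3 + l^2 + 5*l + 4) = 11*l^3 - 5*l - 12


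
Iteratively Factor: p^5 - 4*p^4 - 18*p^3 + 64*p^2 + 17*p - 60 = (p - 3)*(p^4 - p^3 - 21*p^2 + p + 20) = (p - 3)*(p + 4)*(p^3 - 5*p^2 - p + 5) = (p - 3)*(p - 1)*(p + 4)*(p^2 - 4*p - 5) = (p - 3)*(p - 1)*(p + 1)*(p + 4)*(p - 5)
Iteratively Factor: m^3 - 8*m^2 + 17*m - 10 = (m - 5)*(m^2 - 3*m + 2) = (m - 5)*(m - 2)*(m - 1)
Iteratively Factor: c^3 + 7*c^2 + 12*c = (c + 3)*(c^2 + 4*c) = (c + 3)*(c + 4)*(c)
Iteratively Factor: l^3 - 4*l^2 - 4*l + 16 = (l - 2)*(l^2 - 2*l - 8) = (l - 2)*(l + 2)*(l - 4)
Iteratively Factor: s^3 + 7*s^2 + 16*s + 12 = (s + 2)*(s^2 + 5*s + 6) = (s + 2)*(s + 3)*(s + 2)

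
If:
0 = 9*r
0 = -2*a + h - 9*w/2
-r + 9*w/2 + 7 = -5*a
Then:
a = -9*w/10 - 7/5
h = 27*w/10 - 14/5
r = 0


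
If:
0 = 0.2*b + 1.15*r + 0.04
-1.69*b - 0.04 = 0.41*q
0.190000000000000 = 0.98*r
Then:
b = -1.31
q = 5.32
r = 0.19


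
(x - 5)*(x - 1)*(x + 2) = x^3 - 4*x^2 - 7*x + 10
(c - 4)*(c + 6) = c^2 + 2*c - 24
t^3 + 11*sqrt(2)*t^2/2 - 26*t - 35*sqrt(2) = (t - 5*sqrt(2)/2)*(t + sqrt(2))*(t + 7*sqrt(2))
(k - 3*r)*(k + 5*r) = k^2 + 2*k*r - 15*r^2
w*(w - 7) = w^2 - 7*w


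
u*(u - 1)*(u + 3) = u^3 + 2*u^2 - 3*u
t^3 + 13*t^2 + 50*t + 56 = (t + 2)*(t + 4)*(t + 7)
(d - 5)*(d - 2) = d^2 - 7*d + 10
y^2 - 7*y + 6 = (y - 6)*(y - 1)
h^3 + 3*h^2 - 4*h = h*(h - 1)*(h + 4)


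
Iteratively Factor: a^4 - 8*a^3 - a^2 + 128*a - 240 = (a + 4)*(a^3 - 12*a^2 + 47*a - 60) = (a - 5)*(a + 4)*(a^2 - 7*a + 12) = (a - 5)*(a - 3)*(a + 4)*(a - 4)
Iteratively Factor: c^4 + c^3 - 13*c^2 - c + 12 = (c - 3)*(c^3 + 4*c^2 - c - 4) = (c - 3)*(c - 1)*(c^2 + 5*c + 4) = (c - 3)*(c - 1)*(c + 4)*(c + 1)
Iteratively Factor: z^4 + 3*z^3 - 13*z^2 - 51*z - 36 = (z + 3)*(z^3 - 13*z - 12) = (z + 1)*(z + 3)*(z^2 - z - 12) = (z - 4)*(z + 1)*(z + 3)*(z + 3)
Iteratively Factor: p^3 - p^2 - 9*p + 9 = (p + 3)*(p^2 - 4*p + 3) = (p - 3)*(p + 3)*(p - 1)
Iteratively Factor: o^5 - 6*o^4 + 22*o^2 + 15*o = (o + 1)*(o^4 - 7*o^3 + 7*o^2 + 15*o) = (o - 5)*(o + 1)*(o^3 - 2*o^2 - 3*o) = (o - 5)*(o - 3)*(o + 1)*(o^2 + o) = (o - 5)*(o - 3)*(o + 1)^2*(o)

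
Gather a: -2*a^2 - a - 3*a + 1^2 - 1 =-2*a^2 - 4*a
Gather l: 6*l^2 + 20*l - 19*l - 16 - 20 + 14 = 6*l^2 + l - 22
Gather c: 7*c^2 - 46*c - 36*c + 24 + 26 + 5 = 7*c^2 - 82*c + 55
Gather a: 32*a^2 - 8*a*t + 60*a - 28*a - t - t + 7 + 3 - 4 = 32*a^2 + a*(32 - 8*t) - 2*t + 6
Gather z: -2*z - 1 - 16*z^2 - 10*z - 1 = -16*z^2 - 12*z - 2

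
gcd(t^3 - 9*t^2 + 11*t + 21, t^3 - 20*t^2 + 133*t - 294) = t - 7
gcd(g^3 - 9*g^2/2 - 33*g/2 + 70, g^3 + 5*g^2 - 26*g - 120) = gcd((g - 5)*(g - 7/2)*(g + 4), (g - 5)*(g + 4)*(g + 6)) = g^2 - g - 20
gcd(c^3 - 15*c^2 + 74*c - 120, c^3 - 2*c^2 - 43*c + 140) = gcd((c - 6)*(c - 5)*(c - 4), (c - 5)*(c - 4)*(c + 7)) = c^2 - 9*c + 20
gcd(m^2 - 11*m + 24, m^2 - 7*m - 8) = m - 8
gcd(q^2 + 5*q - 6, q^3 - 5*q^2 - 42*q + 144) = q + 6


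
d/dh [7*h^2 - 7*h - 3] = 14*h - 7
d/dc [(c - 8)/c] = 8/c^2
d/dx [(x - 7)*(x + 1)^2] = (x + 1)*(3*x - 13)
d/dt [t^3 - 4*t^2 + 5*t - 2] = 3*t^2 - 8*t + 5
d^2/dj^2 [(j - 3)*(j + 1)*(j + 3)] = 6*j + 2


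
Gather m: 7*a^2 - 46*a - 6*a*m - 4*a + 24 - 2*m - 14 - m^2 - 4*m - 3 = 7*a^2 - 50*a - m^2 + m*(-6*a - 6) + 7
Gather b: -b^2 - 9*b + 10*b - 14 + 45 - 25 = -b^2 + b + 6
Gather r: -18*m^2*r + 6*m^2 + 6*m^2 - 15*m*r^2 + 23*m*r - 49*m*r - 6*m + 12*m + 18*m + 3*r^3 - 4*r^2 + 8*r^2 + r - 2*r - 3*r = 12*m^2 + 24*m + 3*r^3 + r^2*(4 - 15*m) + r*(-18*m^2 - 26*m - 4)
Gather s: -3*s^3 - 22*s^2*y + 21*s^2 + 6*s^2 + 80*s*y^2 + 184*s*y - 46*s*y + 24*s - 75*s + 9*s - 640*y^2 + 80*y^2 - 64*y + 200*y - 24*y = -3*s^3 + s^2*(27 - 22*y) + s*(80*y^2 + 138*y - 42) - 560*y^2 + 112*y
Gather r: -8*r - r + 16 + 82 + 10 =108 - 9*r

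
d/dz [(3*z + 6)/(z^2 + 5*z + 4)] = 3*(z^2 + 5*z - (z + 2)*(2*z + 5) + 4)/(z^2 + 5*z + 4)^2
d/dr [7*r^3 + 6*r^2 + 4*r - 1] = 21*r^2 + 12*r + 4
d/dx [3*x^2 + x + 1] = 6*x + 1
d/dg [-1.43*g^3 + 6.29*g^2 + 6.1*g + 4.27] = -4.29*g^2 + 12.58*g + 6.1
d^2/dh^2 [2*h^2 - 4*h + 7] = 4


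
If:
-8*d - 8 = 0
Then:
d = -1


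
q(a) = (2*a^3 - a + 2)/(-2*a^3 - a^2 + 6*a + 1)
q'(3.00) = 0.27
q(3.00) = -1.20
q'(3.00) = 0.27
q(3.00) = -1.20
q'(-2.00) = -145.00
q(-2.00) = -12.00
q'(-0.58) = -2.33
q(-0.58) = -0.90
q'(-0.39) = -7.00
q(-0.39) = -1.65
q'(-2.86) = -0.97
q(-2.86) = -1.87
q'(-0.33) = -12.77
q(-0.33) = -2.22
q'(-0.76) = -1.47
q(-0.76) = -0.58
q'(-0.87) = -1.34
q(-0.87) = -0.42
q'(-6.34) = -0.04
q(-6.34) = -1.16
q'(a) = (6*a^2 - 1)/(-2*a^3 - a^2 + 6*a + 1) + (6*a^2 + 2*a - 6)*(2*a^3 - a + 2)/(-2*a^3 - a^2 + 6*a + 1)^2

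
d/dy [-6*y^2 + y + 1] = 1 - 12*y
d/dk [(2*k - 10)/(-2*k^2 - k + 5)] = 4*k*(k - 10)/(4*k^4 + 4*k^3 - 19*k^2 - 10*k + 25)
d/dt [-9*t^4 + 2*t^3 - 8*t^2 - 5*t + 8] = -36*t^3 + 6*t^2 - 16*t - 5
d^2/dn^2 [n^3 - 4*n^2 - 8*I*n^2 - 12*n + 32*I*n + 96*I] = 6*n - 8 - 16*I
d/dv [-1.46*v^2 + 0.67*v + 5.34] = 0.67 - 2.92*v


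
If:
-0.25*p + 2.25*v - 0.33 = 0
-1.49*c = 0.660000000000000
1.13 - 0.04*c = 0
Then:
No Solution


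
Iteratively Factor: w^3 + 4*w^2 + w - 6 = (w - 1)*(w^2 + 5*w + 6) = (w - 1)*(w + 3)*(w + 2)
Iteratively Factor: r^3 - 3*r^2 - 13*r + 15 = (r - 1)*(r^2 - 2*r - 15) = (r - 1)*(r + 3)*(r - 5)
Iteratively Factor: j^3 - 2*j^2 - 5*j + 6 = (j - 1)*(j^2 - j - 6) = (j - 3)*(j - 1)*(j + 2)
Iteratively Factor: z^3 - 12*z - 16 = (z - 4)*(z^2 + 4*z + 4) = (z - 4)*(z + 2)*(z + 2)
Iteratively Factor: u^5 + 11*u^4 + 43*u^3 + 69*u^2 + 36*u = (u + 3)*(u^4 + 8*u^3 + 19*u^2 + 12*u) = (u + 3)*(u + 4)*(u^3 + 4*u^2 + 3*u) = (u + 1)*(u + 3)*(u + 4)*(u^2 + 3*u) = (u + 1)*(u + 3)^2*(u + 4)*(u)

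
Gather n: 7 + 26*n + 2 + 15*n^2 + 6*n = 15*n^2 + 32*n + 9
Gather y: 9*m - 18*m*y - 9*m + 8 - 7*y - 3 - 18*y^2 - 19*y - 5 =-18*y^2 + y*(-18*m - 26)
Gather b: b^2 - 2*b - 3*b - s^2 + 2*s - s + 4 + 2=b^2 - 5*b - s^2 + s + 6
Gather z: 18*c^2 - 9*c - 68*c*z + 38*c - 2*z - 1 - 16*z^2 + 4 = 18*c^2 + 29*c - 16*z^2 + z*(-68*c - 2) + 3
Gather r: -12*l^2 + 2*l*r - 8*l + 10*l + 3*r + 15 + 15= -12*l^2 + 2*l + r*(2*l + 3) + 30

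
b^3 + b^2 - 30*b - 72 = (b - 6)*(b + 3)*(b + 4)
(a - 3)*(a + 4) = a^2 + a - 12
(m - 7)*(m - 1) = m^2 - 8*m + 7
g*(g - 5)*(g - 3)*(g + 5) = g^4 - 3*g^3 - 25*g^2 + 75*g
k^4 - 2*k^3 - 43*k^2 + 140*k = k*(k - 5)*(k - 4)*(k + 7)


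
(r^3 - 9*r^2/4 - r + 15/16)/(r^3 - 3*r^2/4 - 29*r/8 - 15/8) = (r - 1/2)/(r + 1)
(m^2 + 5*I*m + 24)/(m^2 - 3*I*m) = (m + 8*I)/m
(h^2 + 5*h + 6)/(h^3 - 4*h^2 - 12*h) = (h + 3)/(h*(h - 6))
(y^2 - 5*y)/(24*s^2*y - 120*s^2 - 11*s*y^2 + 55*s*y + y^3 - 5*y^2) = y/(24*s^2 - 11*s*y + y^2)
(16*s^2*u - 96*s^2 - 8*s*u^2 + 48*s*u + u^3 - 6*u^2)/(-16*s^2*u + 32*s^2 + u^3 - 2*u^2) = (-4*s*u + 24*s + u^2 - 6*u)/(4*s*u - 8*s + u^2 - 2*u)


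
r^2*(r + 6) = r^3 + 6*r^2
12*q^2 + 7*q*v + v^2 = (3*q + v)*(4*q + v)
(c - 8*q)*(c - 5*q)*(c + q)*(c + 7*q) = c^4 - 5*c^3*q - 57*c^2*q^2 + 229*c*q^3 + 280*q^4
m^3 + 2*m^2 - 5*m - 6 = (m - 2)*(m + 1)*(m + 3)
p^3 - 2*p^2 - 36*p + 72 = (p - 6)*(p - 2)*(p + 6)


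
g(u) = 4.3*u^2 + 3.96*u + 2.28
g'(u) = 8.6*u + 3.96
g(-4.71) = 79.02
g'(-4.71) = -36.55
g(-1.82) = 9.32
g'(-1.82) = -11.69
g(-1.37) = 4.93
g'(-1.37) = -7.82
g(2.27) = 33.43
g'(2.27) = 23.48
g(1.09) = 11.71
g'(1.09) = 13.33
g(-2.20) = 14.38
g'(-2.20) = -14.96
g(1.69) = 21.25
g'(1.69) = 18.49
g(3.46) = 67.46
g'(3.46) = 33.72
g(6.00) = 180.84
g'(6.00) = 55.56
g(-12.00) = 573.96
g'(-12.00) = -99.24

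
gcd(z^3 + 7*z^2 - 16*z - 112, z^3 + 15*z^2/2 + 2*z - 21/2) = z + 7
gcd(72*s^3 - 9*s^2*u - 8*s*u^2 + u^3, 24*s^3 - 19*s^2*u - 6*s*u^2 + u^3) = 24*s^2 + 5*s*u - u^2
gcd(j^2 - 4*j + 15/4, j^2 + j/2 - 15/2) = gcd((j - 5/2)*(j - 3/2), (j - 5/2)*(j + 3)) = j - 5/2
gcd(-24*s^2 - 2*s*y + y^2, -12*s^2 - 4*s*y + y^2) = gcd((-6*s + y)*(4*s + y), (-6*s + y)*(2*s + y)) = -6*s + y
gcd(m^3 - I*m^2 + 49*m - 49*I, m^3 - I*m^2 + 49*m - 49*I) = m^3 - I*m^2 + 49*m - 49*I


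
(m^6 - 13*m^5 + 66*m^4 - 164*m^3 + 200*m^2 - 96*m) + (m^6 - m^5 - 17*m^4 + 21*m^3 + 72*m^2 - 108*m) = 2*m^6 - 14*m^5 + 49*m^4 - 143*m^3 + 272*m^2 - 204*m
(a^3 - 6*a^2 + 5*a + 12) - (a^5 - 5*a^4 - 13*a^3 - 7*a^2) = -a^5 + 5*a^4 + 14*a^3 + a^2 + 5*a + 12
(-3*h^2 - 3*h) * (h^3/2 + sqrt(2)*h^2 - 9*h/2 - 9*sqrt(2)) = -3*h^5/2 - 3*sqrt(2)*h^4 - 3*h^4/2 - 3*sqrt(2)*h^3 + 27*h^3/2 + 27*h^2/2 + 27*sqrt(2)*h^2 + 27*sqrt(2)*h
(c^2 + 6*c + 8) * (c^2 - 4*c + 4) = c^4 + 2*c^3 - 12*c^2 - 8*c + 32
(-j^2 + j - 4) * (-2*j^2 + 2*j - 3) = 2*j^4 - 4*j^3 + 13*j^2 - 11*j + 12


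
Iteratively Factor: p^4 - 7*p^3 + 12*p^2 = (p - 3)*(p^3 - 4*p^2) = p*(p - 3)*(p^2 - 4*p) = p*(p - 4)*(p - 3)*(p)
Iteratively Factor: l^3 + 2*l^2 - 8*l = (l + 4)*(l^2 - 2*l) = l*(l + 4)*(l - 2)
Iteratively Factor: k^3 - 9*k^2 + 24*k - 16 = (k - 1)*(k^2 - 8*k + 16) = (k - 4)*(k - 1)*(k - 4)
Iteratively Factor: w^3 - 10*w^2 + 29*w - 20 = (w - 4)*(w^2 - 6*w + 5) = (w - 5)*(w - 4)*(w - 1)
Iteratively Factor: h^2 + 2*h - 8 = (h + 4)*(h - 2)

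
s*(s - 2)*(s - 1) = s^3 - 3*s^2 + 2*s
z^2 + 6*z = z*(z + 6)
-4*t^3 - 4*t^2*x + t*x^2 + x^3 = (-2*t + x)*(t + x)*(2*t + x)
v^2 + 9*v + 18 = (v + 3)*(v + 6)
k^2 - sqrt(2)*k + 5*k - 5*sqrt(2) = (k + 5)*(k - sqrt(2))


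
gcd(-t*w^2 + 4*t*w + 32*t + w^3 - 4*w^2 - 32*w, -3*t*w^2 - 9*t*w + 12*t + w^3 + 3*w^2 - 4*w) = w + 4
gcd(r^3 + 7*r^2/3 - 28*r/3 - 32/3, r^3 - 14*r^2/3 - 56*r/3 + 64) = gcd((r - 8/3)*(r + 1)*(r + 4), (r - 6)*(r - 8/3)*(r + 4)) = r^2 + 4*r/3 - 32/3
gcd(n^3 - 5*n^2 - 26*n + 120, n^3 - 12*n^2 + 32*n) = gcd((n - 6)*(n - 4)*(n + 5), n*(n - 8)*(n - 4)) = n - 4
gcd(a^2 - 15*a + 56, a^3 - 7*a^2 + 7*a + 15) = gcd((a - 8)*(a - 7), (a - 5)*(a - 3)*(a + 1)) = 1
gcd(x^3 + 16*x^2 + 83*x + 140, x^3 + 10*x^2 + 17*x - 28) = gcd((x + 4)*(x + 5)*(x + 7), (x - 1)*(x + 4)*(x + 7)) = x^2 + 11*x + 28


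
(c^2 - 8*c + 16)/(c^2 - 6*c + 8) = (c - 4)/(c - 2)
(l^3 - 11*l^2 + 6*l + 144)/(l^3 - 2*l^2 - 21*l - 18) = (l - 8)/(l + 1)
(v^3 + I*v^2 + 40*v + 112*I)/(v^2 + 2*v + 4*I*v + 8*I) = (v^2 - 3*I*v + 28)/(v + 2)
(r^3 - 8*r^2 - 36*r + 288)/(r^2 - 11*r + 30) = (r^2 - 2*r - 48)/(r - 5)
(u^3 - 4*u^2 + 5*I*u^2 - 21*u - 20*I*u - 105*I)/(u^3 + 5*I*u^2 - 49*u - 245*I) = (u + 3)/(u + 7)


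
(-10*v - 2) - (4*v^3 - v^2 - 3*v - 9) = -4*v^3 + v^2 - 7*v + 7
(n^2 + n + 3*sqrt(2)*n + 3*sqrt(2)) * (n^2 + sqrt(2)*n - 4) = n^4 + n^3 + 4*sqrt(2)*n^3 + 2*n^2 + 4*sqrt(2)*n^2 - 12*sqrt(2)*n + 2*n - 12*sqrt(2)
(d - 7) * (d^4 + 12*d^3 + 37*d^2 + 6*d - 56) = d^5 + 5*d^4 - 47*d^3 - 253*d^2 - 98*d + 392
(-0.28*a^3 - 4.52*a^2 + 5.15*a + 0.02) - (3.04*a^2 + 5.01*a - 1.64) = -0.28*a^3 - 7.56*a^2 + 0.140000000000001*a + 1.66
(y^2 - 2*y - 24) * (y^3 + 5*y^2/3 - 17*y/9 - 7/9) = y^5 - y^4/3 - 263*y^3/9 - 37*y^2 + 422*y/9 + 56/3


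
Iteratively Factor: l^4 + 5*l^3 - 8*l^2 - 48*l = (l)*(l^3 + 5*l^2 - 8*l - 48) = l*(l - 3)*(l^2 + 8*l + 16) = l*(l - 3)*(l + 4)*(l + 4)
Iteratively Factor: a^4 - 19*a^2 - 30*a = (a - 5)*(a^3 + 5*a^2 + 6*a) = a*(a - 5)*(a^2 + 5*a + 6) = a*(a - 5)*(a + 3)*(a + 2)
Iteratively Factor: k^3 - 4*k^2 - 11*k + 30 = (k + 3)*(k^2 - 7*k + 10) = (k - 2)*(k + 3)*(k - 5)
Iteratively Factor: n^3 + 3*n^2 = (n + 3)*(n^2) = n*(n + 3)*(n)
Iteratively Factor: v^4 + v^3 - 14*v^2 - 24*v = (v)*(v^3 + v^2 - 14*v - 24) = v*(v + 3)*(v^2 - 2*v - 8) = v*(v - 4)*(v + 3)*(v + 2)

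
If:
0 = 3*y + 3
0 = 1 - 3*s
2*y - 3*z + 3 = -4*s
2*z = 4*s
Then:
No Solution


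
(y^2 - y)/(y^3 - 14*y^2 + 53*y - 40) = y/(y^2 - 13*y + 40)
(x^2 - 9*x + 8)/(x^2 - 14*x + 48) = (x - 1)/(x - 6)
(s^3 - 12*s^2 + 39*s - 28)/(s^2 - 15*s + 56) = (s^2 - 5*s + 4)/(s - 8)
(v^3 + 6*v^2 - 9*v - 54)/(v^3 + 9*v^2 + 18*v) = (v - 3)/v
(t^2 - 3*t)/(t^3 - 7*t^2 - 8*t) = (3 - t)/(-t^2 + 7*t + 8)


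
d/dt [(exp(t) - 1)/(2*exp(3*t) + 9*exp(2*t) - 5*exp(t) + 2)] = ((1 - exp(t))*(6*exp(2*t) + 18*exp(t) - 5) + 2*exp(3*t) + 9*exp(2*t) - 5*exp(t) + 2)*exp(t)/(2*exp(3*t) + 9*exp(2*t) - 5*exp(t) + 2)^2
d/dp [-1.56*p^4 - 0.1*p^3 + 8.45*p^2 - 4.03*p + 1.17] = -6.24*p^3 - 0.3*p^2 + 16.9*p - 4.03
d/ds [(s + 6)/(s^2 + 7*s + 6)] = -1/(s^2 + 2*s + 1)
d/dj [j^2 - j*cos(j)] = j*sin(j) + 2*j - cos(j)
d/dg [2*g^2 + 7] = 4*g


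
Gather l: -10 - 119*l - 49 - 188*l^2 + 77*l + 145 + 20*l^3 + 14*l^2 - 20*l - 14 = 20*l^3 - 174*l^2 - 62*l + 72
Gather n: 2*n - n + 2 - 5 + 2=n - 1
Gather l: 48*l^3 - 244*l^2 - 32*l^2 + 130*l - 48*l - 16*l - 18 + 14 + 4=48*l^3 - 276*l^2 + 66*l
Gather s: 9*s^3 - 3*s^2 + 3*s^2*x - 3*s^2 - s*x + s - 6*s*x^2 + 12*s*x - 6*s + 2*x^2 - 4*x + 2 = 9*s^3 + s^2*(3*x - 6) + s*(-6*x^2 + 11*x - 5) + 2*x^2 - 4*x + 2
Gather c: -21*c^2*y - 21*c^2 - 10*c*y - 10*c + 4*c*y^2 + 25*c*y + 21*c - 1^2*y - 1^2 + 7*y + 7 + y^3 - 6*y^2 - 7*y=c^2*(-21*y - 21) + c*(4*y^2 + 15*y + 11) + y^3 - 6*y^2 - y + 6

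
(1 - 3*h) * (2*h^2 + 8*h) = -6*h^3 - 22*h^2 + 8*h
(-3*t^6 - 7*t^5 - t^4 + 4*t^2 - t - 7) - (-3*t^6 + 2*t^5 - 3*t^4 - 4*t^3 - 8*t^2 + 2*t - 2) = -9*t^5 + 2*t^4 + 4*t^3 + 12*t^2 - 3*t - 5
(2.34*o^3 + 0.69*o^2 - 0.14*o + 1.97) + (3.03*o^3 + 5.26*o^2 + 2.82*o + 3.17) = 5.37*o^3 + 5.95*o^2 + 2.68*o + 5.14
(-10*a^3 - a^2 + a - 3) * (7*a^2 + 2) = -70*a^5 - 7*a^4 - 13*a^3 - 23*a^2 + 2*a - 6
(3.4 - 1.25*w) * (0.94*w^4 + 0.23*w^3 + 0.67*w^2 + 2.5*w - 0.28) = -1.175*w^5 + 2.9085*w^4 - 0.0555*w^3 - 0.847*w^2 + 8.85*w - 0.952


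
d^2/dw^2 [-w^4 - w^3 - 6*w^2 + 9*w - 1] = -12*w^2 - 6*w - 12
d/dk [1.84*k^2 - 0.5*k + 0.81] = 3.68*k - 0.5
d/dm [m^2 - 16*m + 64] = 2*m - 16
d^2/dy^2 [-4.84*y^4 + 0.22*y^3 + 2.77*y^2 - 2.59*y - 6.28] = -58.08*y^2 + 1.32*y + 5.54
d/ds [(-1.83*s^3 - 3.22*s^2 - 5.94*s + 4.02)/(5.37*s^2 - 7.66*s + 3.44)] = (-9.8271*s^4 + 28.0356*s^3 + 37.6774*s^2 - 65.3284*s + 10.3596)/(28.8369*s^4 - 82.2684*s^3 + 95.6212*s^2 - 52.7008*s + 11.8336)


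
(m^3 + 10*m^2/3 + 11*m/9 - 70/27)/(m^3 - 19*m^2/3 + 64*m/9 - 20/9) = (9*m^2 + 36*m + 35)/(3*(3*m^2 - 17*m + 10))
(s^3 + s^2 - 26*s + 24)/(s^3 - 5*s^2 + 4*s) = (s + 6)/s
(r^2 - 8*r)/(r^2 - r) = (r - 8)/(r - 1)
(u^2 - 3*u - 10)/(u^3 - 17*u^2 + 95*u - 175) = (u + 2)/(u^2 - 12*u + 35)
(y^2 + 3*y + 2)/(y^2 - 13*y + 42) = (y^2 + 3*y + 2)/(y^2 - 13*y + 42)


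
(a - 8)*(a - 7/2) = a^2 - 23*a/2 + 28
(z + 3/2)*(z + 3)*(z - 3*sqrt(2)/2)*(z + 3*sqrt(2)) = z^4 + 3*sqrt(2)*z^3/2 + 9*z^3/2 - 9*z^2/2 + 27*sqrt(2)*z^2/4 - 81*z/2 + 27*sqrt(2)*z/4 - 81/2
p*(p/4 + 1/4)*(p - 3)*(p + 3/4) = p^4/4 - 5*p^3/16 - 9*p^2/8 - 9*p/16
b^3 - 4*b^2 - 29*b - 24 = (b - 8)*(b + 1)*(b + 3)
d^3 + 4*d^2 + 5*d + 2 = (d + 1)^2*(d + 2)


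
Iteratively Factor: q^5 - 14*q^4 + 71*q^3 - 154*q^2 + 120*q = (q - 2)*(q^4 - 12*q^3 + 47*q^2 - 60*q) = (q - 5)*(q - 2)*(q^3 - 7*q^2 + 12*q) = q*(q - 5)*(q - 2)*(q^2 - 7*q + 12) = q*(q - 5)*(q - 3)*(q - 2)*(q - 4)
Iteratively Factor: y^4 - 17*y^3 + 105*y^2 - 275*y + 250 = (y - 5)*(y^3 - 12*y^2 + 45*y - 50) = (y - 5)*(y - 2)*(y^2 - 10*y + 25) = (y - 5)^2*(y - 2)*(y - 5)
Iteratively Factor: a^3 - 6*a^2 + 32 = (a + 2)*(a^2 - 8*a + 16) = (a - 4)*(a + 2)*(a - 4)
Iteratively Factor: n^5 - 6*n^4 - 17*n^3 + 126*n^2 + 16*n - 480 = (n - 3)*(n^4 - 3*n^3 - 26*n^2 + 48*n + 160) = (n - 3)*(n + 4)*(n^3 - 7*n^2 + 2*n + 40) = (n - 5)*(n - 3)*(n + 4)*(n^2 - 2*n - 8) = (n - 5)*(n - 4)*(n - 3)*(n + 4)*(n + 2)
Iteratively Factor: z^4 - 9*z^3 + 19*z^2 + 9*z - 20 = (z - 4)*(z^3 - 5*z^2 - z + 5) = (z - 4)*(z + 1)*(z^2 - 6*z + 5) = (z - 4)*(z - 1)*(z + 1)*(z - 5)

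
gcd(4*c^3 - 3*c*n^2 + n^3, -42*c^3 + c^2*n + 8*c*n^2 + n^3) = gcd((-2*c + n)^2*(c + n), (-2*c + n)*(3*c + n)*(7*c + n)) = 2*c - n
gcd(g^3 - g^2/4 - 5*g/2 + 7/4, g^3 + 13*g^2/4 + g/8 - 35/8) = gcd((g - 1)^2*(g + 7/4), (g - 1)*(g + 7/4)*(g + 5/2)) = g^2 + 3*g/4 - 7/4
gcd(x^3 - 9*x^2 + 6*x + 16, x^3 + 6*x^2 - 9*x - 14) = x^2 - x - 2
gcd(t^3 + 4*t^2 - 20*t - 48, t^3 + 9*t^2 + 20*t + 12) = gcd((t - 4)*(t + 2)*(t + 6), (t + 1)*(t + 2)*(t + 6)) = t^2 + 8*t + 12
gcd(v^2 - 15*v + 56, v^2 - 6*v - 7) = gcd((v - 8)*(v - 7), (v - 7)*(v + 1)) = v - 7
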